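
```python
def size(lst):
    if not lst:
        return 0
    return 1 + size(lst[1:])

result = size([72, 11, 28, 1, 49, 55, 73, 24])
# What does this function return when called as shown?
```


size([72, 11, 28, 1, 49, 55, 73, 24])
= 1 + size([11, 28, 1, 49, 55, 73, 24])
= 1 + 1 + size([28, 1, 49, 55, 73, 24])
= 1 + 1 + 1 + size([1, 49, 55, 73, 24])
= 1 + 1 + 1 + 1 + size([49, 55, 73, 24])
= 1 + 1 + 1 + 1 + 1 + size([55, 73, 24])
= 1 + 1 + 1 + 1 + 1 + 1 + size([73, 24])
= 1 + 1 + 1 + 1 + 1 + 1 + 1 + size([24])
= 1 + 1 + 1 + 1 + 1 + 1 + 1 + 1 + size([])
= 1 + 1 + 1 + 1 + 1 + 1 + 1 + 1 + 0
= 8


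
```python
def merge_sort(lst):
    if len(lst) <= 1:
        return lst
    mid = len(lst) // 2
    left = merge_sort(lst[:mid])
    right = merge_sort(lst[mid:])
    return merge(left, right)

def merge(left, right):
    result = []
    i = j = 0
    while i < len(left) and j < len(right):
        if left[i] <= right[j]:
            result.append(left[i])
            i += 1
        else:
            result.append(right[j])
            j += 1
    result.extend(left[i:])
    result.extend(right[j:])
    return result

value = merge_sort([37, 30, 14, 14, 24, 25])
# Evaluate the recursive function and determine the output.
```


merge_sort([37, 30, 14, 14, 24, 25])
Split into [37, 30, 14] and [14, 24, 25]
Left sorted: [14, 30, 37]
Right sorted: [14, 24, 25]
Merge [14, 30, 37] and [14, 24, 25]
= [14, 14, 24, 25, 30, 37]


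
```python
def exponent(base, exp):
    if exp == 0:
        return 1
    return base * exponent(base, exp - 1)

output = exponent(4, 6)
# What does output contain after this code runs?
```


exponent(4, 6)
= 4 * exponent(4, 5)
= 4 * 4 * exponent(4, 4)
= 4 * 4 * 4 * exponent(4, 3)
= 4 * 4 * 4 * 4 * exponent(4, 2)
= 4 * 4 * 4 * 4 * 4 * exponent(4, 1)
= 4 * 4 * 4 * 4 * 4 * 4 * exponent(4, 0)
= 4 * 4 * 4 * 4 * 4 * 4 * 1
= 4096


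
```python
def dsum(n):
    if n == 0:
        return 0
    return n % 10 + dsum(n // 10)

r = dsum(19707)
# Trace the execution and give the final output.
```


dsum(19707)
= 7 + dsum(1970)
= 7 + 0 + dsum(197)
= 7 + 0 + 7 + dsum(19)
= 7 + 0 + 7 + 9 + dsum(1)
= 7 + 0 + 7 + 9 + 1 + dsum(0)
= 7 + 0 + 7 + 9 + 1 + 0
= 24


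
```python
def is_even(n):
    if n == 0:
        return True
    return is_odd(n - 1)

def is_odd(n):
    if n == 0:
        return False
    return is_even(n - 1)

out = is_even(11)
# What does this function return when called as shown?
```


is_even(11)
= is_odd(10)
= is_even(9)
= is_odd(8)
= is_even(7)
= is_odd(6)
= is_even(5)
= is_odd(4)
= is_even(3)
= is_odd(2)
= is_even(1)
= is_odd(0)
n == 0: return False
= False


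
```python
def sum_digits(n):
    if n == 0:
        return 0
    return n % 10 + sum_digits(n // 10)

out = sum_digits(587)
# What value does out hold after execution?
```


sum_digits(587)
= 7 + sum_digits(58)
= 7 + 8 + sum_digits(5)
= 7 + 8 + 5 + sum_digits(0)
= 7 + 8 + 5 + 0
= 20


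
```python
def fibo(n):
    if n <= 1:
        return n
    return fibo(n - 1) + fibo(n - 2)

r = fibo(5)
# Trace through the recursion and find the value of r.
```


fibo(5)
= fibo(4) + fibo(3)
= (fibo(3) + fibo(2)) + fibo(3)
Computing bottom-up: fibo(0)=0, fibo(1)=1, fibo(2)=1, fibo(3)=2, fibo(4)=3, fibo(5)=5
= 5


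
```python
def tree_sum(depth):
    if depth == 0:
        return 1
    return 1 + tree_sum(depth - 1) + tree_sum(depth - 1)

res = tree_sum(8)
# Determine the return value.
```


tree_sum(8)
= 1 + tree_sum(7) + tree_sum(7)
= 1 + 2 * tree_sum(7)
tree_sum(k) = 2^(k+1) - 1
tree_sum(0) = 1
tree_sum(1) = 3
tree_sum(2) = 7
tree_sum(3) = 15
tree_sum(4) = 31
tree_sum(8) = 2^9 - 1 = 511


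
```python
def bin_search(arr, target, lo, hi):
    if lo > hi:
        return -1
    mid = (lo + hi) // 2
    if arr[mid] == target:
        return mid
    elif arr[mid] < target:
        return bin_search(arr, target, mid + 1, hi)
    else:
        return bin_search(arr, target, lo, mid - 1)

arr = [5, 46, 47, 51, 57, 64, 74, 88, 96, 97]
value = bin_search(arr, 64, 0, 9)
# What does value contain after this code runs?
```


bin_search(arr, 64, 0, 9)
lo=0, hi=9, mid=4, arr[mid]=57
57 < 64, search right half
lo=5, hi=9, mid=7, arr[mid]=88
88 > 64, search left half
lo=5, hi=6, mid=5, arr[mid]=64
arr[5] == 64, found at index 5
= 5


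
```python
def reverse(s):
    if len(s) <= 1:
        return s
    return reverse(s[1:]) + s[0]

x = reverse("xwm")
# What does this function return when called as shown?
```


reverse("xwm")
= reverse("wm") + "x"
= reverse("m") + "w" + "x"
= "m" + "w" + "x"
= "mwx"


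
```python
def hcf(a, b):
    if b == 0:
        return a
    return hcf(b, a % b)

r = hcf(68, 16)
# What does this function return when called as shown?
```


hcf(68, 16)
= hcf(16, 68 % 16) = hcf(16, 4)
= hcf(4, 16 % 4) = hcf(4, 0)
b == 0, return a = 4


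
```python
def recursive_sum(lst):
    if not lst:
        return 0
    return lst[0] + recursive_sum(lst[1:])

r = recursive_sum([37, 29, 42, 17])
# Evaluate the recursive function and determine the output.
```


recursive_sum([37, 29, 42, 17])
= 37 + recursive_sum([29, 42, 17])
= 37 + 29 + recursive_sum([42, 17])
= 37 + 29 + 42 + recursive_sum([17])
= 37 + 29 + 42 + 17 + recursive_sum([])
= 37 + 29 + 42 + 17 + 0
= 125


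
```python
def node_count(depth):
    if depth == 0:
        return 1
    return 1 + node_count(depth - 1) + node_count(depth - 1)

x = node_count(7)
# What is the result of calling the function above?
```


node_count(7)
= 1 + node_count(6) + node_count(6)
= 1 + 2 * node_count(6)
node_count(k) = 2^(k+1) - 1
node_count(0) = 1
node_count(1) = 3
node_count(2) = 7
node_count(3) = 15
node_count(4) = 31
node_count(7) = 2^8 - 1 = 255


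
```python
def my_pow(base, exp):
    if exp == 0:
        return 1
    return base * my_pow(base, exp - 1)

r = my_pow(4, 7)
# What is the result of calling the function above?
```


my_pow(4, 7)
= 4 * my_pow(4, 6)
= 4 * 4 * my_pow(4, 5)
= 4 * 4 * 4 * my_pow(4, 4)
= 4 * 4 * 4 * 4 * my_pow(4, 3)
= 4 * 4 * 4 * 4 * 4 * my_pow(4, 2)
= 4 * 4 * 4 * 4 * 4 * 4 * my_pow(4, 1)
= 4 * 4 * 4 * 4 * 4 * 4 * 4 * my_pow(4, 0)
= 4 * 4 * 4 * 4 * 4 * 4 * 4 * 1
= 16384


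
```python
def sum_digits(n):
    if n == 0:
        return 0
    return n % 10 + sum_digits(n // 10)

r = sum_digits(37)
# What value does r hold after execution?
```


sum_digits(37)
= 7 + sum_digits(3)
= 7 + 3 + sum_digits(0)
= 7 + 3 + 0
= 10


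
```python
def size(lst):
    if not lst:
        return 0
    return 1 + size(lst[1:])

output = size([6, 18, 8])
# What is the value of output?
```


size([6, 18, 8])
= 1 + size([18, 8])
= 1 + 1 + size([8])
= 1 + 1 + 1 + size([])
= 1 + 1 + 1 + 0
= 3


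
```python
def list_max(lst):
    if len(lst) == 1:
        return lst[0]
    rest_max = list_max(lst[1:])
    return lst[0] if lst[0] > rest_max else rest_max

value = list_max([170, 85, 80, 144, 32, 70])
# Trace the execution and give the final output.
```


list_max([170, 85, 80, 144, 32, 70])
= compare 170 with list_max([85, 80, 144, 32, 70])
= compare 85 with list_max([80, 144, 32, 70])
= compare 80 with list_max([144, 32, 70])
= compare 144 with list_max([32, 70])
= compare 32 with list_max([70])
Base: list_max([70]) = 70
compare 32 with 70: max = 70
compare 144 with 70: max = 144
compare 80 with 144: max = 144
compare 85 with 144: max = 144
compare 170 with 144: max = 170
= 170


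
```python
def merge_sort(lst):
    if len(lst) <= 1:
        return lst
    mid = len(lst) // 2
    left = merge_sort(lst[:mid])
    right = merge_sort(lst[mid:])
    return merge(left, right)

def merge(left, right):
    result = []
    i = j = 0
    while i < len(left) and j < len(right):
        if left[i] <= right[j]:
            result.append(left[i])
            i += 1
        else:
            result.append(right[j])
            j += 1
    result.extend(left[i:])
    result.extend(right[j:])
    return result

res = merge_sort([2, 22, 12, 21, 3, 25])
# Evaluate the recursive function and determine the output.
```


merge_sort([2, 22, 12, 21, 3, 25])
Split into [2, 22, 12] and [21, 3, 25]
Left sorted: [2, 12, 22]
Right sorted: [3, 21, 25]
Merge [2, 12, 22] and [3, 21, 25]
= [2, 3, 12, 21, 22, 25]


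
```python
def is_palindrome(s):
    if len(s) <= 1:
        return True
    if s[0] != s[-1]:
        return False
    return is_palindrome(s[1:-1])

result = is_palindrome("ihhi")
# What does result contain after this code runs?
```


is_palindrome("ihhi")
"ihhi": s[0]='i' == s[-1]='i' -> is_palindrome("hh")
"hh": s[0]='h' == s[-1]='h' -> is_palindrome("")
"": len <= 1 -> True
= True


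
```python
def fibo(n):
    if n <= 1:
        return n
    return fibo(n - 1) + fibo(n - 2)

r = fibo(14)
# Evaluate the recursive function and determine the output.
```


fibo(14)
= fibo(13) + fibo(12)
= (fibo(12) + fibo(11)) + fibo(12)
Computing bottom-up: fibo(0)=0, fibo(1)=1, fibo(2)=1, fibo(3)=2, fibo(4)=3, fibo(5)=5, fibo(6)=8, fibo(7)=13, fibo(8)=21, fibo(9)=34, fibo(10)=55, fibo(11)=89, fibo(12)=144, fibo(13)=233, fibo(14)=377
= 377


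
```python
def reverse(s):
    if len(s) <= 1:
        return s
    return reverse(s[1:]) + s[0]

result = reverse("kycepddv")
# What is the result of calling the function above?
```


reverse("kycepddv")
= reverse("ycepddv") + "k"
= reverse("cepddv") + "y" + "k"
= reverse("epddv") + "c" + "y" + "k"
= reverse("pddv") + "e" + "c" + "y" + "k"
= reverse("ddv") + "p" + "e" + "c" + "y" + "k"
= reverse("dv") + "d" + "p" + "e" + "c" + "y" + "k"
= reverse("v") + "d" + "d" + "p" + "e" + "c" + "y" + "k"
= "v" + "d" + "d" + "p" + "e" + "c" + "y" + "k"
= "vddpecyk"


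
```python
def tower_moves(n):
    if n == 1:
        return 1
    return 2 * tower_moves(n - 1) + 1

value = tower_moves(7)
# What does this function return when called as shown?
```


tower_moves(7)
= 2 * tower_moves(6) + 1
= 2 * (2 * tower_moves(5) + 1) + 1
= 2 * (2 * (2 * tower_moves(4) + 1) + 1) + 1
= 2 * (2 * (2 * (2 * tower_moves(3) + 1) + 1) + 1) + 1
= 2 * (2 * (2 * (2 * (2 * tower_moves(2) + 1) + 1) + 1) + 1) + 1
= 2 * (2 * (2 * (2 * (2 * (2 * tower_moves(1) + 1) + 1) + 1) + 1) + 1) + 1
Now compute bottom-up:
tower_moves(1) = 1
tower_moves(2) = 2 * 1 + 1 = 3
tower_moves(3) = 2 * 3 + 1 = 7
tower_moves(4) = 2 * 7 + 1 = 15
tower_moves(5) = 2 * 15 + 1 = 31
tower_moves(6) = 2 * 31 + 1 = 63
tower_moves(7) = 2 * 63 + 1 = 127
= 127


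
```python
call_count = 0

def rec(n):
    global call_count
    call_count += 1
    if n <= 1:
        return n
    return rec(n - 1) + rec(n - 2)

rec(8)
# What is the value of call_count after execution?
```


rec(8) calls rec(7) and rec(6); each non-base call branches into two more.
Let C(k) = total number of calls made by rec(k), including the call to rec(k) itself.
Base cases: C(0) = 1, C(1) = 1
Recurrence: C(k) = 1 + C(k-1) + C(k-2)
  C(2) = 1 + C(1) + C(0) = 1 + 1 + 1 = 3
  C(3) = 1 + C(2) + C(1) = 1 + 3 + 1 = 5
  C(4) = 1 + C(3) + C(2) = 1 + 5 + 3 = 9
  C(5) = 1 + C(4) + C(3) = 1 + 9 + 5 = 15
  C(6) = 1 + C(5) + C(4) = 1 + 15 + 9 = 25
  C(7) = 1 + C(6) + C(5) = 1 + 25 + 15 = 41
  C(8) = 1 + C(7) + C(6) = 1 + 41 + 25 = 67
Total calls = C(8) = 67


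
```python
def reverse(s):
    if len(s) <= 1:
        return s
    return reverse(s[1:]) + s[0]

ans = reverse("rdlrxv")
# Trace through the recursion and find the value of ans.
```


reverse("rdlrxv")
= reverse("dlrxv") + "r"
= reverse("lrxv") + "d" + "r"
= reverse("rxv") + "l" + "d" + "r"
= reverse("xv") + "r" + "l" + "d" + "r"
= reverse("v") + "x" + "r" + "l" + "d" + "r"
= "v" + "x" + "r" + "l" + "d" + "r"
= "vxrldr"


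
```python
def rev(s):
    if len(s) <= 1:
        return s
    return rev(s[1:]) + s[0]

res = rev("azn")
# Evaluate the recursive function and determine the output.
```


rev("azn")
= rev("zn") + "a"
= rev("n") + "z" + "a"
= "n" + "z" + "a"
= "nza"


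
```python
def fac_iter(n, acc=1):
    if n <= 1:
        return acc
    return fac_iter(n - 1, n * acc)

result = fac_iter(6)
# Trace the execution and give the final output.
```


fac_iter(6, 1)
= fac_iter(5, 6 * 1) = fac_iter(5, 6)
= fac_iter(4, 5 * 6) = fac_iter(4, 30)
= fac_iter(3, 4 * 30) = fac_iter(3, 120)
= fac_iter(2, 3 * 120) = fac_iter(2, 360)
= fac_iter(1, 2 * 360) = fac_iter(1, 720)
n <= 1, return acc = 720


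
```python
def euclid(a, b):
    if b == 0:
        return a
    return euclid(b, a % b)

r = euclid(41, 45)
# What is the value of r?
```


euclid(41, 45)
= euclid(45, 41 % 45) = euclid(45, 41)
= euclid(41, 45 % 41) = euclid(41, 4)
= euclid(4, 41 % 4) = euclid(4, 1)
= euclid(1, 4 % 1) = euclid(1, 0)
b == 0, return a = 1


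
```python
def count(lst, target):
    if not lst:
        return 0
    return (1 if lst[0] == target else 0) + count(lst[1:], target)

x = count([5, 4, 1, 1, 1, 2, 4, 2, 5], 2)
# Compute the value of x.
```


count([5, 4, 1, 1, 1, 2, 4, 2, 5], 2)
lst[0]=5 != 2: 0 + count([4, 1, 1, 1, 2, 4, 2, 5], 2)
lst[0]=4 != 2: 0 + count([1, 1, 1, 2, 4, 2, 5], 2)
lst[0]=1 != 2: 0 + count([1, 1, 2, 4, 2, 5], 2)
lst[0]=1 != 2: 0 + count([1, 2, 4, 2, 5], 2)
lst[0]=1 != 2: 0 + count([2, 4, 2, 5], 2)
lst[0]=2 == 2: 1 + count([4, 2, 5], 2)
lst[0]=4 != 2: 0 + count([2, 5], 2)
lst[0]=2 == 2: 1 + count([5], 2)
lst[0]=5 != 2: 0 + count([], 2)
= 2


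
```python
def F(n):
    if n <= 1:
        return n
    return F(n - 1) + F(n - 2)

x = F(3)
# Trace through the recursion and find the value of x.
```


F(3)
= F(2) + F(1)
Computing bottom-up: F(0)=0, F(1)=1, F(2)=1, F(3)=2
= 2


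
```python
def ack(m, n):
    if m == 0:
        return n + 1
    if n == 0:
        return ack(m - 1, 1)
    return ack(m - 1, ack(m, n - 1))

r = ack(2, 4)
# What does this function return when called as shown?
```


ack(2, 4)
= ack(1, ack(2, 3))
First compute ack(2, 3) = 9
= ack(1, 9)
= 11


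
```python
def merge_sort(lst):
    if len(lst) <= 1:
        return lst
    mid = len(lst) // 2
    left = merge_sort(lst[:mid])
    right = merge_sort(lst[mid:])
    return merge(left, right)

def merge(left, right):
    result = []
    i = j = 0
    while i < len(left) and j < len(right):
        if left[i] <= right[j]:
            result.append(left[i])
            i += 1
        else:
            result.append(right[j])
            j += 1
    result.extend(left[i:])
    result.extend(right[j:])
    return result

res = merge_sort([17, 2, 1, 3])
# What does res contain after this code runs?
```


merge_sort([17, 2, 1, 3])
Split into [17, 2] and [1, 3]
Left sorted: [2, 17]
Right sorted: [1, 3]
Merge [2, 17] and [1, 3]
= [1, 2, 3, 17]


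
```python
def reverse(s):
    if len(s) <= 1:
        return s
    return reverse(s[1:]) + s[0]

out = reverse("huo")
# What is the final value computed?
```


reverse("huo")
= reverse("uo") + "h"
= reverse("o") + "u" + "h"
= "o" + "u" + "h"
= "ouh"


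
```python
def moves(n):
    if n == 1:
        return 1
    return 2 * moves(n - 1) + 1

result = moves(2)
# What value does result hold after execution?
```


moves(2)
= 2 * moves(1) + 1
Now compute bottom-up:
moves(1) = 1
moves(2) = 2 * 1 + 1 = 3
= 3


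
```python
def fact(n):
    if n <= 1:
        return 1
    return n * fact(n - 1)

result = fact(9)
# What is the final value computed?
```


fact(9)
= 9 * fact(8)
= 9 * 8 * fact(7)
= 9 * 8 * 7 * fact(6)
= 9 * 8 * 7 * 6 * fact(5)
= 9 * 8 * 7 * 6 * 5 * fact(4)
= 9 * 8 * 7 * 6 * 5 * 4 * fact(3)
= 9 * 8 * 7 * 6 * 5 * 4 * 3 * fact(2)
= 9 * 8 * 7 * 6 * 5 * 4 * 3 * 2 * fact(1)
= 9 * 8 * 7 * 6 * 5 * 4 * 3 * 2 * 1
= 362880


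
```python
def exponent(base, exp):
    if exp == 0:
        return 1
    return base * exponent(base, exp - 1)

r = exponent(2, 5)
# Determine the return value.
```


exponent(2, 5)
= 2 * exponent(2, 4)
= 2 * 2 * exponent(2, 3)
= 2 * 2 * 2 * exponent(2, 2)
= 2 * 2 * 2 * 2 * exponent(2, 1)
= 2 * 2 * 2 * 2 * 2 * exponent(2, 0)
= 2 * 2 * 2 * 2 * 2 * 1
= 32


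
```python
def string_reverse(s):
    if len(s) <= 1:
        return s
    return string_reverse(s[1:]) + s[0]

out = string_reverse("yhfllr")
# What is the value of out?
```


string_reverse("yhfllr")
= string_reverse("hfllr") + "y"
= string_reverse("fllr") + "h" + "y"
= string_reverse("llr") + "f" + "h" + "y"
= string_reverse("lr") + "l" + "f" + "h" + "y"
= string_reverse("r") + "l" + "l" + "f" + "h" + "y"
= "r" + "l" + "l" + "f" + "h" + "y"
= "rllfhy"


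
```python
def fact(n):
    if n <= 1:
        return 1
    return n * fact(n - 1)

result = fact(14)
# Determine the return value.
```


fact(14)
= 14 * fact(13)
= 14 * 13 * fact(12)
= 14 * 13 * 12 * fact(11)
= 14 * 13 * 12 * 11 * fact(10)
= 14 * 13 * 12 * 11 * 10 * fact(9)
= 14 * 13 * 12 * 11 * 10 * 9 * fact(8)
= 14 * 13 * 12 * 11 * 10 * 9 * 8 * fact(7)
= 14 * 13 * 12 * 11 * 10 * 9 * 8 * 7 * fact(6)
= 14 * 13 * 12 * 11 * 10 * 9 * 8 * 7 * 6 * fact(5)
= 14 * 13 * 12 * 11 * 10 * 9 * 8 * 7 * 6 * 5 * fact(4)
= 14 * 13 * 12 * 11 * 10 * 9 * 8 * 7 * 6 * 5 * 4 * fact(3)
= 14 * 13 * 12 * 11 * 10 * 9 * 8 * 7 * 6 * 5 * 4 * 3 * fact(2)
= 14 * 13 * 12 * 11 * 10 * 9 * 8 * 7 * 6 * 5 * 4 * 3 * 2 * fact(1)
= 14 * 13 * 12 * 11 * 10 * 9 * 8 * 7 * 6 * 5 * 4 * 3 * 2 * 1
= 87178291200


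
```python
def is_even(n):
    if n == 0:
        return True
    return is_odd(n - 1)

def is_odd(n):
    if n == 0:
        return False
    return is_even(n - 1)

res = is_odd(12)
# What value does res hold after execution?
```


is_odd(12)
= is_even(11)
= is_odd(10)
= is_even(9)
= is_odd(8)
= is_even(7)
= is_odd(6)
= is_even(5)
= is_odd(4)
= is_even(3)
= is_odd(2)
= is_even(1)
= is_odd(0)
n == 0: return False
= False


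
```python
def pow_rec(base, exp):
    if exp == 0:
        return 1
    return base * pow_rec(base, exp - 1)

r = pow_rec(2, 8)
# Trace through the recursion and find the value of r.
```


pow_rec(2, 8)
= 2 * pow_rec(2, 7)
= 2 * 2 * pow_rec(2, 6)
= 2 * 2 * 2 * pow_rec(2, 5)
= 2 * 2 * 2 * 2 * pow_rec(2, 4)
= 2 * 2 * 2 * 2 * 2 * pow_rec(2, 3)
= 2 * 2 * 2 * 2 * 2 * 2 * pow_rec(2, 2)
= 2 * 2 * 2 * 2 * 2 * 2 * 2 * pow_rec(2, 1)
= 2 * 2 * 2 * 2 * 2 * 2 * 2 * 2 * pow_rec(2, 0)
= 2 * 2 * 2 * 2 * 2 * 2 * 2 * 2 * 1
= 256


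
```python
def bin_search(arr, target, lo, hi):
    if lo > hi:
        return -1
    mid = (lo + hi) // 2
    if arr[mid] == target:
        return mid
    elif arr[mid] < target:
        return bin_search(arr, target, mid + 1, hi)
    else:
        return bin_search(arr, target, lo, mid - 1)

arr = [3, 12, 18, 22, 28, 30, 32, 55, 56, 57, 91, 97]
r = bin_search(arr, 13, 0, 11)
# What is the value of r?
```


bin_search(arr, 13, 0, 11)
lo=0, hi=11, mid=5, arr[mid]=30
30 > 13, search left half
lo=0, hi=4, mid=2, arr[mid]=18
18 > 13, search left half
lo=0, hi=1, mid=0, arr[mid]=3
3 < 13, search right half
lo=1, hi=1, mid=1, arr[mid]=12
12 < 13, search right half
lo > hi, target not found, return -1
= -1


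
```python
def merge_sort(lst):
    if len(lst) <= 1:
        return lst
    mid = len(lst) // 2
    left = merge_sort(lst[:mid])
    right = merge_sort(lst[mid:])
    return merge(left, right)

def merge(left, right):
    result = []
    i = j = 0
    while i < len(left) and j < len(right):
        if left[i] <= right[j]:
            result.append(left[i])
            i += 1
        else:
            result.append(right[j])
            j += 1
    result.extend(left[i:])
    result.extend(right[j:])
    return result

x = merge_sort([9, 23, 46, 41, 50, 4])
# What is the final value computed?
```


merge_sort([9, 23, 46, 41, 50, 4])
Split into [9, 23, 46] and [41, 50, 4]
Left sorted: [9, 23, 46]
Right sorted: [4, 41, 50]
Merge [9, 23, 46] and [4, 41, 50]
= [4, 9, 23, 41, 46, 50]


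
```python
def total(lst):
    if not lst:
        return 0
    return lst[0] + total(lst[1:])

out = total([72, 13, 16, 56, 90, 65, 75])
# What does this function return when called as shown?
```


total([72, 13, 16, 56, 90, 65, 75])
= 72 + total([13, 16, 56, 90, 65, 75])
= 72 + 13 + total([16, 56, 90, 65, 75])
= 72 + 13 + 16 + total([56, 90, 65, 75])
= 72 + 13 + 16 + 56 + total([90, 65, 75])
= 72 + 13 + 16 + 56 + 90 + total([65, 75])
= 72 + 13 + 16 + 56 + 90 + 65 + total([75])
= 72 + 13 + 16 + 56 + 90 + 65 + 75 + total([])
= 72 + 13 + 16 + 56 + 90 + 65 + 75 + 0
= 387


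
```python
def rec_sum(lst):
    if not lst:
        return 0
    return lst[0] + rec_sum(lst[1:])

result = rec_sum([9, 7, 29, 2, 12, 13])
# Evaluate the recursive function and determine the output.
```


rec_sum([9, 7, 29, 2, 12, 13])
= 9 + rec_sum([7, 29, 2, 12, 13])
= 9 + 7 + rec_sum([29, 2, 12, 13])
= 9 + 7 + 29 + rec_sum([2, 12, 13])
= 9 + 7 + 29 + 2 + rec_sum([12, 13])
= 9 + 7 + 29 + 2 + 12 + rec_sum([13])
= 9 + 7 + 29 + 2 + 12 + 13 + rec_sum([])
= 9 + 7 + 29 + 2 + 12 + 13 + 0
= 72


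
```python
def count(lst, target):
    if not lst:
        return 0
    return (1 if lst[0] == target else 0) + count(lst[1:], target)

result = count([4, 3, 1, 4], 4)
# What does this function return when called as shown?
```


count([4, 3, 1, 4], 4)
lst[0]=4 == 4: 1 + count([3, 1, 4], 4)
lst[0]=3 != 4: 0 + count([1, 4], 4)
lst[0]=1 != 4: 0 + count([4], 4)
lst[0]=4 == 4: 1 + count([], 4)
= 2


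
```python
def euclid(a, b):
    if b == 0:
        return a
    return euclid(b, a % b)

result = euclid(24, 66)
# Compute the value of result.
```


euclid(24, 66)
= euclid(66, 24 % 66) = euclid(66, 24)
= euclid(24, 66 % 24) = euclid(24, 18)
= euclid(18, 24 % 18) = euclid(18, 6)
= euclid(6, 18 % 6) = euclid(6, 0)
b == 0, return a = 6


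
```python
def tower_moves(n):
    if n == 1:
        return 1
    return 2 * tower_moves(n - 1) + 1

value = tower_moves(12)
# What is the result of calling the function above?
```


tower_moves(12)
= 2 * tower_moves(11) + 1
= 2 * (2 * tower_moves(10) + 1) + 1
= 2 * (2 * (2 * tower_moves(9) + 1) + 1) + 1
= 2 * (2 * (2 * (2 * tower_moves(8) + 1) + 1) + 1) + 1
= 2 * (2 * (2 * (2 * (2 * tower_moves(7) + 1) + 1) + 1) + 1) + 1
= 2 * (2 * (2 * (2 * (2 * (2 * tower_moves(6) + 1) + 1) + 1) + 1) + 1) + 1
= 2 * (2 * (2 * (2 * (2 * (2 * (2 * tower_moves(5) + 1) + 1) + 1) + 1) + 1) + 1) + 1
= 2 * (2 * (2 * (2 * (2 * (2 * (2 * (2 * tower_moves(4) + 1) + 1) + 1) + 1) + 1) + 1) + 1) + 1
= 2 * (2 * (2 * (2 * (2 * (2 * (2 * (2 * (2 * tower_moves(3) + 1) + 1) + 1) + 1) + 1) + 1) + 1) + 1) + 1
= 2 * (2 * (2 * (2 * (2 * (2 * (2 * (2 * (2 * (2 * tower_moves(2) + 1) + 1) + 1) + 1) + 1) + 1) + 1) + 1) + 1) + 1
= 2 * (2 * (2 * (2 * (2 * (2 * (2 * (2 * (2 * (2 * (2 * tower_moves(1) + 1) + 1) + 1) + 1) + 1) + 1) + 1) + 1) + 1) + 1) + 1
Now compute bottom-up:
tower_moves(1) = 1
tower_moves(2) = 2 * 1 + 1 = 3
tower_moves(3) = 2 * 3 + 1 = 7
tower_moves(4) = 2 * 7 + 1 = 15
tower_moves(5) = 2 * 15 + 1 = 31
tower_moves(6) = 2 * 31 + 1 = 63
tower_moves(7) = 2 * 63 + 1 = 127
tower_moves(8) = 2 * 127 + 1 = 255
tower_moves(9) = 2 * 255 + 1 = 511
tower_moves(10) = 2 * 511 + 1 = 1023
tower_moves(11) = 2 * 1023 + 1 = 2047
tower_moves(12) = 2 * 2047 + 1 = 4095
= 4095


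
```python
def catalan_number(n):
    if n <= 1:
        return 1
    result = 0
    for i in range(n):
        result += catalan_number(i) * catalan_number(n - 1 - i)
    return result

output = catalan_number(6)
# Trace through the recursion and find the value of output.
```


catalan_number(6)
= sum of catalan_number(i) * catalan_number(6-1-i) for i in 0..5
First compute sub-values bottom-up:
  catalan_number(0) = 1, catalan_number(1) = 1
  catalan_number(2) = 1*1 + 1*1 = 2
  catalan_number(3) = 1*2 + 1*1 + 2*1 = 5
  catalan_number(4) = 1*5 + 1*2 + 2*1 + 5*1 = 14
  catalan_number(5) = 1*14 + 1*5 + 2*2 + 5*1 + 14*1 = 42
Now catalan_number(6):
  catalan_number(0)*catalan_number(5) = 1*42 = 42
  catalan_number(1)*catalan_number(4) = 1*14 = 14
  catalan_number(2)*catalan_number(3) = 2*5 = 10
  catalan_number(3)*catalan_number(2) = 5*2 = 10
  catalan_number(4)*catalan_number(1) = 14*1 = 14
  catalan_number(5)*catalan_number(0) = 42*1 = 42
= 42 + 14 + 10 + 10 + 14 + 42
= 132


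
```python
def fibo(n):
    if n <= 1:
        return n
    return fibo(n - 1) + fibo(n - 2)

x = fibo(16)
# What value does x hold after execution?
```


fibo(16)
= fibo(15) + fibo(14)
= (fibo(14) + fibo(13)) + fibo(14)
Computing bottom-up: fibo(0)=0, fibo(1)=1, fibo(2)=1, fibo(3)=2, fibo(4)=3, fibo(5)=5, fibo(6)=8, fibo(7)=13, fibo(8)=21, fibo(9)=34, fibo(10)=55, fibo(11)=89, fibo(12)=144, fibo(13)=233, fibo(14)=377, fibo(15)=610, fibo(16)=987
= 987


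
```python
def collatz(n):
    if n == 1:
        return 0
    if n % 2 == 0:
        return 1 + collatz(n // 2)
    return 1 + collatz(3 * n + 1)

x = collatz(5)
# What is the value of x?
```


collatz(5)
5 is odd -> 3*5+1 = 16 -> collatz(16)
16 is even -> collatz(8)
8 is even -> collatz(4)
4 is even -> collatz(2)
2 is even -> collatz(1)
Reached 1 after 5 steps
= 5


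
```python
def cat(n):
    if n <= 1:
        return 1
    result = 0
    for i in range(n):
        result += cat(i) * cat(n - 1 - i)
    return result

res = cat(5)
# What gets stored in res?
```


cat(5)
= sum of cat(i) * cat(5-1-i) for i in 0..4
First compute sub-values bottom-up:
  cat(0) = 1, cat(1) = 1
  cat(2) = 1*1 + 1*1 = 2
  cat(3) = 1*2 + 1*1 + 2*1 = 5
  cat(4) = 1*5 + 1*2 + 2*1 + 5*1 = 14
Now cat(5):
  cat(0)*cat(4) = 1*14 = 14
  cat(1)*cat(3) = 1*5 = 5
  cat(2)*cat(2) = 2*2 = 4
  cat(3)*cat(1) = 5*1 = 5
  cat(4)*cat(0) = 14*1 = 14
= 14 + 5 + 4 + 5 + 14
= 42


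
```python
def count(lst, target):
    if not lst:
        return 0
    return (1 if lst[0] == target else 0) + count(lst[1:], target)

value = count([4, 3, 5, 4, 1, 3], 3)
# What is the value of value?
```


count([4, 3, 5, 4, 1, 3], 3)
lst[0]=4 != 3: 0 + count([3, 5, 4, 1, 3], 3)
lst[0]=3 == 3: 1 + count([5, 4, 1, 3], 3)
lst[0]=5 != 3: 0 + count([4, 1, 3], 3)
lst[0]=4 != 3: 0 + count([1, 3], 3)
lst[0]=1 != 3: 0 + count([3], 3)
lst[0]=3 == 3: 1 + count([], 3)
= 2


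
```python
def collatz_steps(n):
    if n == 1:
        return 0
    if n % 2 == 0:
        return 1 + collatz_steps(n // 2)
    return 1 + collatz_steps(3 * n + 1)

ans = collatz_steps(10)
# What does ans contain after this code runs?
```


collatz_steps(10)
10 is even -> collatz_steps(5)
5 is odd -> 3*5+1 = 16 -> collatz_steps(16)
16 is even -> collatz_steps(8)
8 is even -> collatz_steps(4)
4 is even -> collatz_steps(2)
2 is even -> collatz_steps(1)
Reached 1 after 6 steps
= 6


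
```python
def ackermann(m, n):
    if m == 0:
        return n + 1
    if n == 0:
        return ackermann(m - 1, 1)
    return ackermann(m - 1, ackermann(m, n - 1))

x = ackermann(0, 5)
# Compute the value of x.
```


ackermann(0, 5)
m == 0: return 5 + 1 = 6
= 6


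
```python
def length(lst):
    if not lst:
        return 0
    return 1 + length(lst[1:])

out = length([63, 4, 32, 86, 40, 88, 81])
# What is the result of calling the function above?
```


length([63, 4, 32, 86, 40, 88, 81])
= 1 + length([4, 32, 86, 40, 88, 81])
= 1 + 1 + length([32, 86, 40, 88, 81])
= 1 + 1 + 1 + length([86, 40, 88, 81])
= 1 + 1 + 1 + 1 + length([40, 88, 81])
= 1 + 1 + 1 + 1 + 1 + length([88, 81])
= 1 + 1 + 1 + 1 + 1 + 1 + length([81])
= 1 + 1 + 1 + 1 + 1 + 1 + 1 + length([])
= 1 + 1 + 1 + 1 + 1 + 1 + 1 + 0
= 7


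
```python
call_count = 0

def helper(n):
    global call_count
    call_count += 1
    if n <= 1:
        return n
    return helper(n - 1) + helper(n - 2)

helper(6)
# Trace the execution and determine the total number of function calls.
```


helper(6) calls helper(5) and helper(4); each non-base call branches into two more.
Let C(k) = total number of calls made by helper(k), including the call to helper(k) itself.
Base cases: C(0) = 1, C(1) = 1
Recurrence: C(k) = 1 + C(k-1) + C(k-2)
  C(2) = 1 + C(1) + C(0) = 1 + 1 + 1 = 3
  C(3) = 1 + C(2) + C(1) = 1 + 3 + 1 = 5
  C(4) = 1 + C(3) + C(2) = 1 + 5 + 3 = 9
  C(5) = 1 + C(4) + C(3) = 1 + 9 + 5 = 15
  C(6) = 1 + C(5) + C(4) = 1 + 15 + 9 = 25
Total calls = C(6) = 25


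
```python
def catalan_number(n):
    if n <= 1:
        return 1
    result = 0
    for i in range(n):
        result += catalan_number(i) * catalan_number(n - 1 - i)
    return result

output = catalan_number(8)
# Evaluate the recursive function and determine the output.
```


catalan_number(8)
= sum of catalan_number(i) * catalan_number(8-1-i) for i in 0..7
First compute sub-values bottom-up:
  catalan_number(0) = 1, catalan_number(1) = 1
  catalan_number(2) = 1*1 + 1*1 = 2
  catalan_number(3) = 1*2 + 1*1 + 2*1 = 5
  catalan_number(4) = 1*5 + 1*2 + 2*1 + 5*1 = 14
  catalan_number(5) = 1*14 + 1*5 + 2*2 + 5*1 + 14*1 = 42
  catalan_number(6) = 1*42 + 1*14 + 2*5 + 5*2 + 14*1 + 42*1 = 132
  catalan_number(7) = 1*132 + 1*42 + 2*14 + 5*5 + 14*2 + 42*1 + 132*1 = 429
Now catalan_number(8):
  catalan_number(0)*catalan_number(7) = 1*429 = 429
  catalan_number(1)*catalan_number(6) = 1*132 = 132
  catalan_number(2)*catalan_number(5) = 2*42 = 84
  catalan_number(3)*catalan_number(4) = 5*14 = 70
  catalan_number(4)*catalan_number(3) = 14*5 = 70
  catalan_number(5)*catalan_number(2) = 42*2 = 84
  catalan_number(6)*catalan_number(1) = 132*1 = 132
  catalan_number(7)*catalan_number(0) = 429*1 = 429
= 429 + 132 + 84 + 70 + 70 + 84 + 132 + 429
= 1430


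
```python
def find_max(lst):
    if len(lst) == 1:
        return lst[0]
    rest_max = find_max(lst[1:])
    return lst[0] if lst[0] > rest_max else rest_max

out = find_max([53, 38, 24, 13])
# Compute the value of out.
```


find_max([53, 38, 24, 13])
= compare 53 with find_max([38, 24, 13])
= compare 38 with find_max([24, 13])
= compare 24 with find_max([13])
Base: find_max([13]) = 13
compare 24 with 13: max = 24
compare 38 with 24: max = 38
compare 53 with 38: max = 53
= 53


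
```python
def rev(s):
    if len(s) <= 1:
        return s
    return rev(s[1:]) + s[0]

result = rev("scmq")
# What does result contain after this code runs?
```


rev("scmq")
= rev("cmq") + "s"
= rev("mq") + "c" + "s"
= rev("q") + "m" + "c" + "s"
= "q" + "m" + "c" + "s"
= "qmcs"


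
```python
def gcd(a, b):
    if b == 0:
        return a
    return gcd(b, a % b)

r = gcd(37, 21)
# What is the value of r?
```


gcd(37, 21)
= gcd(21, 37 % 21) = gcd(21, 16)
= gcd(16, 21 % 16) = gcd(16, 5)
= gcd(5, 16 % 5) = gcd(5, 1)
= gcd(1, 5 % 1) = gcd(1, 0)
b == 0, return a = 1


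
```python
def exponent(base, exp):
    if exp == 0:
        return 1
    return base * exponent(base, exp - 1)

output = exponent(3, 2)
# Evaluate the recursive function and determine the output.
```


exponent(3, 2)
= 3 * exponent(3, 1)
= 3 * 3 * exponent(3, 0)
= 3 * 3 * 1
= 9


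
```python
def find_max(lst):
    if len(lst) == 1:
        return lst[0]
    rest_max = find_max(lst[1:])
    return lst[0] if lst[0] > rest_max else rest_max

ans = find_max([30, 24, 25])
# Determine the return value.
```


find_max([30, 24, 25])
= compare 30 with find_max([24, 25])
= compare 24 with find_max([25])
Base: find_max([25]) = 25
compare 24 with 25: max = 25
compare 30 with 25: max = 30
= 30


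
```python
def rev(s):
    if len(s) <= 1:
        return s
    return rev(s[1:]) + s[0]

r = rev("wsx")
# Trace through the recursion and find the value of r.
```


rev("wsx")
= rev("sx") + "w"
= rev("x") + "s" + "w"
= "x" + "s" + "w"
= "xsw"


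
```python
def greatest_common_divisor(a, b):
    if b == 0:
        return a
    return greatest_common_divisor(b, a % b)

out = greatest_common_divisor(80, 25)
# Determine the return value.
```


greatest_common_divisor(80, 25)
= greatest_common_divisor(25, 80 % 25) = greatest_common_divisor(25, 5)
= greatest_common_divisor(5, 25 % 5) = greatest_common_divisor(5, 0)
b == 0, return a = 5


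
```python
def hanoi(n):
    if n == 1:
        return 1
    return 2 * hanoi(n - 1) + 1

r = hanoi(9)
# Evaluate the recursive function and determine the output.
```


hanoi(9)
= 2 * hanoi(8) + 1
= 2 * (2 * hanoi(7) + 1) + 1
= 2 * (2 * (2 * hanoi(6) + 1) + 1) + 1
= 2 * (2 * (2 * (2 * hanoi(5) + 1) + 1) + 1) + 1
= 2 * (2 * (2 * (2 * (2 * hanoi(4) + 1) + 1) + 1) + 1) + 1
= 2 * (2 * (2 * (2 * (2 * (2 * hanoi(3) + 1) + 1) + 1) + 1) + 1) + 1
= 2 * (2 * (2 * (2 * (2 * (2 * (2 * hanoi(2) + 1) + 1) + 1) + 1) + 1) + 1) + 1
= 2 * (2 * (2 * (2 * (2 * (2 * (2 * (2 * hanoi(1) + 1) + 1) + 1) + 1) + 1) + 1) + 1) + 1
Now compute bottom-up:
hanoi(1) = 1
hanoi(2) = 2 * 1 + 1 = 3
hanoi(3) = 2 * 3 + 1 = 7
hanoi(4) = 2 * 7 + 1 = 15
hanoi(5) = 2 * 15 + 1 = 31
hanoi(6) = 2 * 31 + 1 = 63
hanoi(7) = 2 * 63 + 1 = 127
hanoi(8) = 2 * 127 + 1 = 255
hanoi(9) = 2 * 255 + 1 = 511
= 511


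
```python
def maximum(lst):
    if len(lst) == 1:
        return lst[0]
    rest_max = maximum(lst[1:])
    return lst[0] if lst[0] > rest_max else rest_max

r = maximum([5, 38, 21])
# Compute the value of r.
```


maximum([5, 38, 21])
= compare 5 with maximum([38, 21])
= compare 38 with maximum([21])
Base: maximum([21]) = 21
compare 38 with 21: max = 38
compare 5 with 38: max = 38
= 38


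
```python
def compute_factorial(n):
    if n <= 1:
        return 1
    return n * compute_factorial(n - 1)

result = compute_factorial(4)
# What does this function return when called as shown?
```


compute_factorial(4)
= 4 * compute_factorial(3)
= 4 * 3 * compute_factorial(2)
= 4 * 3 * 2 * compute_factorial(1)
= 4 * 3 * 2 * 1
= 24


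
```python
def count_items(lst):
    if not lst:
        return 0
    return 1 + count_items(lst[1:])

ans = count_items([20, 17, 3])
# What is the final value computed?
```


count_items([20, 17, 3])
= 1 + count_items([17, 3])
= 1 + 1 + count_items([3])
= 1 + 1 + 1 + count_items([])
= 1 + 1 + 1 + 0
= 3


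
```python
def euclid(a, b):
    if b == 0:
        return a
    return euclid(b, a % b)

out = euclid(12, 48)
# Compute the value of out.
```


euclid(12, 48)
= euclid(48, 12 % 48) = euclid(48, 12)
= euclid(12, 48 % 12) = euclid(12, 0)
b == 0, return a = 12


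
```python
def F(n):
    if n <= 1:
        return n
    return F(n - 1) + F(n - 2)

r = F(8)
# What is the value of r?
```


F(8)
= F(7) + F(6)
= (F(6) + F(5)) + F(6)
Computing bottom-up: F(0)=0, F(1)=1, F(2)=1, F(3)=2, F(4)=3, F(5)=5, F(6)=8, F(7)=13, F(8)=21
= 21


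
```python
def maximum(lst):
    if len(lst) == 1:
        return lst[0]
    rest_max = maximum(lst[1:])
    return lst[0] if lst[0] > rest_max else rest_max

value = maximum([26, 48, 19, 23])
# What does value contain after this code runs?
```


maximum([26, 48, 19, 23])
= compare 26 with maximum([48, 19, 23])
= compare 48 with maximum([19, 23])
= compare 19 with maximum([23])
Base: maximum([23]) = 23
compare 19 with 23: max = 23
compare 48 with 23: max = 48
compare 26 with 48: max = 48
= 48


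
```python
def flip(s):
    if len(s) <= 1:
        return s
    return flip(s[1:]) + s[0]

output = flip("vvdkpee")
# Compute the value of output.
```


flip("vvdkpee")
= flip("vdkpee") + "v"
= flip("dkpee") + "v" + "v"
= flip("kpee") + "d" + "v" + "v"
= flip("pee") + "k" + "d" + "v" + "v"
= flip("ee") + "p" + "k" + "d" + "v" + "v"
= flip("e") + "e" + "p" + "k" + "d" + "v" + "v"
= "e" + "e" + "p" + "k" + "d" + "v" + "v"
= "eepkdvv"


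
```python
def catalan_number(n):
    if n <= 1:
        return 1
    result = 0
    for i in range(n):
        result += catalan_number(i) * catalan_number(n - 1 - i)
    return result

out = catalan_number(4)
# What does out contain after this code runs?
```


catalan_number(4)
= sum of catalan_number(i) * catalan_number(4-1-i) for i in 0..3
First compute sub-values bottom-up:
  catalan_number(0) = 1, catalan_number(1) = 1
  catalan_number(2) = 1*1 + 1*1 = 2
  catalan_number(3) = 1*2 + 1*1 + 2*1 = 5
Now catalan_number(4):
  catalan_number(0)*catalan_number(3) = 1*5 = 5
  catalan_number(1)*catalan_number(2) = 1*2 = 2
  catalan_number(2)*catalan_number(1) = 2*1 = 2
  catalan_number(3)*catalan_number(0) = 5*1 = 5
= 5 + 2 + 2 + 5
= 14


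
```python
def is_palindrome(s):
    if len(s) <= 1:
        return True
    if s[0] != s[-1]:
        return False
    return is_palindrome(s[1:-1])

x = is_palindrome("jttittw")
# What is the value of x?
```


is_palindrome("jttittw")
"jttittw": s[0]='j' != s[-1]='w' -> False
= False


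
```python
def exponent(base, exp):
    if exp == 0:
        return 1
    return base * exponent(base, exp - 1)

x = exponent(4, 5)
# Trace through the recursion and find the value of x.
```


exponent(4, 5)
= 4 * exponent(4, 4)
= 4 * 4 * exponent(4, 3)
= 4 * 4 * 4 * exponent(4, 2)
= 4 * 4 * 4 * 4 * exponent(4, 1)
= 4 * 4 * 4 * 4 * 4 * exponent(4, 0)
= 4 * 4 * 4 * 4 * 4 * 1
= 1024


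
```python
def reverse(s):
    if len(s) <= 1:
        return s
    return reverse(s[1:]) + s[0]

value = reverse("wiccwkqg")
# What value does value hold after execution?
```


reverse("wiccwkqg")
= reverse("iccwkqg") + "w"
= reverse("ccwkqg") + "i" + "w"
= reverse("cwkqg") + "c" + "i" + "w"
= reverse("wkqg") + "c" + "c" + "i" + "w"
= reverse("kqg") + "w" + "c" + "c" + "i" + "w"
= reverse("qg") + "k" + "w" + "c" + "c" + "i" + "w"
= reverse("g") + "q" + "k" + "w" + "c" + "c" + "i" + "w"
= "g" + "q" + "k" + "w" + "c" + "c" + "i" + "w"
= "gqkwcciw"


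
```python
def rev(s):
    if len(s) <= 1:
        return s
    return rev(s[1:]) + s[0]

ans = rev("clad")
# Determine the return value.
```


rev("clad")
= rev("lad") + "c"
= rev("ad") + "l" + "c"
= rev("d") + "a" + "l" + "c"
= "d" + "a" + "l" + "c"
= "dalc"


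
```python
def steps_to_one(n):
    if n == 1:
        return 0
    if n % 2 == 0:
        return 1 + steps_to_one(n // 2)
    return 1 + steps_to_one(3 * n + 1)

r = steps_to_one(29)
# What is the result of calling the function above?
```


steps_to_one(29)
29 is odd -> 3*29+1 = 88 -> steps_to_one(88)
88 is even -> steps_to_one(44)
44 is even -> steps_to_one(22)
22 is even -> steps_to_one(11)
11 is odd -> 3*11+1 = 34 -> steps_to_one(34)
34 is even -> steps_to_one(17)
17 is odd -> 3*17+1 = 52 -> steps_to_one(52)
52 is even -> steps_to_one(26)
26 is even -> steps_to_one(13)
13 is odd -> 3*13+1 = 40 -> steps_to_one(40)
40 is even -> steps_to_one(20)
20 is even -> steps_to_one(10)
10 is even -> steps_to_one(5)
5 is odd -> 3*5+1 = 16 -> steps_to_one(16)
16 is even -> steps_to_one(8)
8 is even -> steps_to_one(4)
4 is even -> steps_to_one(2)
2 is even -> steps_to_one(1)
Reached 1 after 18 steps
= 18


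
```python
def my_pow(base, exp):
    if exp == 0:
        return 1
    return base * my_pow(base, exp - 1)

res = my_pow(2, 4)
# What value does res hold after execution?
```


my_pow(2, 4)
= 2 * my_pow(2, 3)
= 2 * 2 * my_pow(2, 2)
= 2 * 2 * 2 * my_pow(2, 1)
= 2 * 2 * 2 * 2 * my_pow(2, 0)
= 2 * 2 * 2 * 2 * 1
= 16


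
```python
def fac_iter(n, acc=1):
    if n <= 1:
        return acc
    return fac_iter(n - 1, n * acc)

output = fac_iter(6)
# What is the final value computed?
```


fac_iter(6, 1)
= fac_iter(5, 6 * 1) = fac_iter(5, 6)
= fac_iter(4, 5 * 6) = fac_iter(4, 30)
= fac_iter(3, 4 * 30) = fac_iter(3, 120)
= fac_iter(2, 3 * 120) = fac_iter(2, 360)
= fac_iter(1, 2 * 360) = fac_iter(1, 720)
n <= 1, return acc = 720


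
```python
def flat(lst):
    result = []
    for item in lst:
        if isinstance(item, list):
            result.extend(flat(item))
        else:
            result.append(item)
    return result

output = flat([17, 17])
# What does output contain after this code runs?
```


flat([17, 17])
Processing each element:
  17 is not a list -> append 17
  17 is not a list -> append 17
= [17, 17]


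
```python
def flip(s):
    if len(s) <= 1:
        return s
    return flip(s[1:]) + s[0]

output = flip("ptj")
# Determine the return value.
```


flip("ptj")
= flip("tj") + "p"
= flip("j") + "t" + "p"
= "j" + "t" + "p"
= "jtp"


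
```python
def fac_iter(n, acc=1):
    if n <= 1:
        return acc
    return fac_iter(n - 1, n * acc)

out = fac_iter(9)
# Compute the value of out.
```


fac_iter(9, 1)
= fac_iter(8, 9 * 1) = fac_iter(8, 9)
= fac_iter(7, 8 * 9) = fac_iter(7, 72)
= fac_iter(6, 7 * 72) = fac_iter(6, 504)
= fac_iter(5, 6 * 504) = fac_iter(5, 3024)
= fac_iter(4, 5 * 3024) = fac_iter(4, 15120)
= fac_iter(3, 4 * 15120) = fac_iter(3, 60480)
= fac_iter(2, 3 * 60480) = fac_iter(2, 181440)
= fac_iter(1, 2 * 181440) = fac_iter(1, 362880)
n <= 1, return acc = 362880


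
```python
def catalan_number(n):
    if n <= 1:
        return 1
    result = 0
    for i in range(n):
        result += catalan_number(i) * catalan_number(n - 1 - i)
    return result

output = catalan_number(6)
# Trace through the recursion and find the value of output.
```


catalan_number(6)
= sum of catalan_number(i) * catalan_number(6-1-i) for i in 0..5
First compute sub-values bottom-up:
  catalan_number(0) = 1, catalan_number(1) = 1
  catalan_number(2) = 1*1 + 1*1 = 2
  catalan_number(3) = 1*2 + 1*1 + 2*1 = 5
  catalan_number(4) = 1*5 + 1*2 + 2*1 + 5*1 = 14
  catalan_number(5) = 1*14 + 1*5 + 2*2 + 5*1 + 14*1 = 42
Now catalan_number(6):
  catalan_number(0)*catalan_number(5) = 1*42 = 42
  catalan_number(1)*catalan_number(4) = 1*14 = 14
  catalan_number(2)*catalan_number(3) = 2*5 = 10
  catalan_number(3)*catalan_number(2) = 5*2 = 10
  catalan_number(4)*catalan_number(1) = 14*1 = 14
  catalan_number(5)*catalan_number(0) = 42*1 = 42
= 42 + 14 + 10 + 10 + 14 + 42
= 132
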